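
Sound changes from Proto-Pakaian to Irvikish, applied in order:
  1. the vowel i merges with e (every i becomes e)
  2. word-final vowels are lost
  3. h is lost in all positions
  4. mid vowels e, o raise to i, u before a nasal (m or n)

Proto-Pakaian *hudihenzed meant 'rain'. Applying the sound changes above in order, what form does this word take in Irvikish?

udeinzed

Irvikish: start from *hudihenzed.
  rule 1 (vowel merger): hudihenzed → hudehenzed
  rule 2: no change — hudehenzed
  rule 3 (h-loss): hudehenzed → udeenzed
  rule 4 (pre-nasal raising): udeenzed → udeinzed
  ⇒ Irvikish udeinzed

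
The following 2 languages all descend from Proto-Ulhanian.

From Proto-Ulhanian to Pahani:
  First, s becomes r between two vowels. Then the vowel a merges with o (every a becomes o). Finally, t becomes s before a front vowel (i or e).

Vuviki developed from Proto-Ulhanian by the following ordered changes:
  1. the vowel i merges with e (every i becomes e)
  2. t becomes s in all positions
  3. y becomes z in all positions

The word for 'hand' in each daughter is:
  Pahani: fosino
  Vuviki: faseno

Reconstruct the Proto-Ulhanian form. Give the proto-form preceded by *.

*fatino

Position 2: Pahani has o, Vuviki has a. Vuviki preserves a here (none of its changes turn any other segment into a), so the proto-segment is *a.
Position 4: Pahani has i, Vuviki has e. Pahani preserves i here (none of its changes turn any other segment into i), so the proto-segment is *i.
This points to *fatino. Verify forward in each daughter:
Pahani: *fatino > fotino > fosino  (by vowel merger, palatalisation)
Vuviki: start from *fatino.
  rule 1 (vowel merger): fatino → fateno
  rule 2 (unconditioned shift): fateno → faseno
  rule 3: no change — faseno
  ⇒ Vuviki faseno
No other proto-form is consistent with every reflex, so the reconstruction is *fatino.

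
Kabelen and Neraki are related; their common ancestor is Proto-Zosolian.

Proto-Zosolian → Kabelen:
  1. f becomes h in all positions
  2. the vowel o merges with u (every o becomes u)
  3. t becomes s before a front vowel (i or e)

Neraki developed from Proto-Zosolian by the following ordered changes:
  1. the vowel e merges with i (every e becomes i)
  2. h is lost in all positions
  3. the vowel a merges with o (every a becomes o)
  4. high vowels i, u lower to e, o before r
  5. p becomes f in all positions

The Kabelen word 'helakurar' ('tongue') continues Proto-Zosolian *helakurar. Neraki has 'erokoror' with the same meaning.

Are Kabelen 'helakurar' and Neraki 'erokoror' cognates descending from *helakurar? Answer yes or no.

no

Derive the expected Neraki reflex of *helakurar:
Neraki: *helakurar
  helakurar → hilakurar   [vowel merger]
  hilakurar → ilakurar   [h-loss]
  ilakurar → ilokuror   [vowel merger]
  ilokuror → ilokoror   [pre-rhotic lowering]
  ilokoror (rule 5 does not apply)
  giving Neraki ilokoror.
The regular Neraki reflex would be 'ilokoror', but the attested form is 'erokoror'. The correspondence is irregular, so they are not cognates (the Neraki form has a different source).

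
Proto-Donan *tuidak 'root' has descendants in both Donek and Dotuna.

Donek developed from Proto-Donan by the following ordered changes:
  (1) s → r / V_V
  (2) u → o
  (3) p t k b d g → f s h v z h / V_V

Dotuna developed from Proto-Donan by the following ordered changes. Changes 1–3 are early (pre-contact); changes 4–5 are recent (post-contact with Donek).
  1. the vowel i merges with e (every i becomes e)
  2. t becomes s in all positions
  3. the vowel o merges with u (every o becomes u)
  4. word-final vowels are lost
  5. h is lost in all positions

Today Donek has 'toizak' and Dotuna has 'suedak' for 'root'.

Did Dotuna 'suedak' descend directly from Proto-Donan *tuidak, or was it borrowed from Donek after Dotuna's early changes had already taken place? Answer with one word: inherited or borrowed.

If inherited, *tuidak would pass through all of Dotuna's changes:
Dotuna: *tuidak
  tuidak → tuedak   [vowel merger]
  tuedak → suedak   [unconditioned shift]
  suedak (rule 3 does not apply)
  suedak (rule 4 does not apply)
  suedak (rule 5 does not apply)
  giving Dotuna suedak.
If borrowed from Donek 'toizak' after the early changes, it would undergo only the recent ones:
  rule 4 (apocope): no change (toizak)
  rule 5 (h-loss): no change (toizak)
  ⇒ as a loan: toizak
Dotuna 'suedak' matches the inherited outcome exactly, so it is an inherited cognate, not a loan.

inherited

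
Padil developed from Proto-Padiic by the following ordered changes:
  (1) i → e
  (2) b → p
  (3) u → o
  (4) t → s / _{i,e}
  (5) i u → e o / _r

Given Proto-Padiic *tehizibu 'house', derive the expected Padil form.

sehezepo

Padil: *tehizibu > tehezebu > tehezepu > tehezepo > sehezepo  (by vowel merger, unconditioned shift, vowel merger, palatalisation)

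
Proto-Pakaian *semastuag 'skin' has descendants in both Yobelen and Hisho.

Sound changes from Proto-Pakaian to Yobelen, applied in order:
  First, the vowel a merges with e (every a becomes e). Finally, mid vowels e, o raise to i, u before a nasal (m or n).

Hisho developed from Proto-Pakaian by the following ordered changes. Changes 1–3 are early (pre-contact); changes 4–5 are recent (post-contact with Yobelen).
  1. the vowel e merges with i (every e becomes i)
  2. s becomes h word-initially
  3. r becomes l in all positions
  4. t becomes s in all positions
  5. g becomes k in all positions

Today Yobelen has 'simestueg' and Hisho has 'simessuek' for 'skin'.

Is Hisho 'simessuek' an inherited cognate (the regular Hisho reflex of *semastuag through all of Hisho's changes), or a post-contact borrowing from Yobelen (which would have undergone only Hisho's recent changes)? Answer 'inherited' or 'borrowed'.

borrowed

If inherited, *semastuag would pass through all of Hisho's changes:
Hisho: *semastuag > simastuag > himastuag > himassuag > himassuak  (by vowel merger, debuccalisation, unconditioned shift, unconditioned shift)
If borrowed from Yobelen 'simestueg' after the early changes, it would undergo only the recent ones:
  rule 4 (unconditioned shift): simestueg → simessueg
  rule 5 (unconditioned shift): simessueg → simessuek
  ⇒ as a loan: simessuek
Hisho 'simessuek' matches the loan outcome 'simessuek', not the inherited 'himassuak' — it skipped the early Hisho changes, so it was borrowed from Yobelen.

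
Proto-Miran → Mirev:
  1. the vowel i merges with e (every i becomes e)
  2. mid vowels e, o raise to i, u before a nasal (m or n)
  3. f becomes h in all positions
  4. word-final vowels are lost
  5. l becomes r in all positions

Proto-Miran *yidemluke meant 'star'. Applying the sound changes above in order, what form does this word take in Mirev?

Mirev: start from *yidemluke.
  rule 1 (vowel merger): yidemluke → yedemluke
  rule 2 (pre-nasal raising): yedemluke → yedimluke
  rule 3: no change — yedimluke
  rule 4 (apocope): yedimluke → yedimluk
  rule 5 (unconditioned shift): yedimluk → yedimruk
  ⇒ Mirev yedimruk

yedimruk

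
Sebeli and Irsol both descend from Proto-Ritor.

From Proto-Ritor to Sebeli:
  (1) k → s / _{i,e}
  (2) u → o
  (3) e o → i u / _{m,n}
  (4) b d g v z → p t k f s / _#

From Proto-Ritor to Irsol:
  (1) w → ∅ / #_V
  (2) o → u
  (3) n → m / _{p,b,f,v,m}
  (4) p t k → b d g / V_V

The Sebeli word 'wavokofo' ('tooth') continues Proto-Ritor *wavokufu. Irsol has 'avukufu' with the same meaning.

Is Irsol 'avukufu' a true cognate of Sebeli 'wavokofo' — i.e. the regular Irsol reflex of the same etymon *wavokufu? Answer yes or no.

Derive the expected Irsol reflex of *wavokufu:
Irsol: start from *wavokufu.
  rule 1 (glide loss): wavokufu → avokufu
  rule 2 (vowel merger): avokufu → avukufu
  rule 3: no change — avukufu
  rule 4 (intervocalic voicing): avukufu → avugufu
  ⇒ Irsol avugufu
The regular Irsol reflex would be 'avugufu', but the attested form is 'avukufu'. The correspondence is irregular, so they are not cognates (the Irsol form has a different source).

no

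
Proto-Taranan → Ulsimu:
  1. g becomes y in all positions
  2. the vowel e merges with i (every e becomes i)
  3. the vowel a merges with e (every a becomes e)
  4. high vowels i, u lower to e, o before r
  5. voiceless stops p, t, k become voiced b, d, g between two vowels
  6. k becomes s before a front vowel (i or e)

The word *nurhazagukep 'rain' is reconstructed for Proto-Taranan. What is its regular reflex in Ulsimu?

norhezeyugip

Ulsimu: *nurhazagukep > nurhazayukep > nurhazayukip > nurhezeyukip > norhezeyukip > norhezeyugip  (by unconditioned shift, vowel merger, vowel merger, pre-rhotic lowering, intervocalic voicing)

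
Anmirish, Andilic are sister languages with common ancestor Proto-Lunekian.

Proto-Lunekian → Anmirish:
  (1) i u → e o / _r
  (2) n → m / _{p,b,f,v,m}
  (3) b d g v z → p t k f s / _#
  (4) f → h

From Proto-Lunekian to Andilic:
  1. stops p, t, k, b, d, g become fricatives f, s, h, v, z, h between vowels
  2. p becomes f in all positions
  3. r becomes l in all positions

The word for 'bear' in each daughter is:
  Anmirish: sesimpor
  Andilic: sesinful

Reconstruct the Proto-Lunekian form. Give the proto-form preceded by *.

*sesinpur

Position 8: Anmirish has r, Andilic has l. Anmirish preserves r here (none of its changes turn any other segment into r), so the proto-segment is *r.
Position 7: Anmirish has o, Andilic has u. Andilic preserves u here (none of its changes turn any other segment into u), so the proto-segment is *u.
Position 5: Anmirish has m, Andilic has n. Andilic preserves n here (none of its changes turn any other segment into n), so the proto-segment is *n.
This points to *sesinpur. Verify forward in each daughter:
Anmirish: *sesinpur
  sesinpur → sesinpor   [pre-rhotic lowering]
  sesinpor → sesimpor   [nasal place assimilation]
  sesimpor (rule 3 does not apply)
  sesimpor (rule 4 does not apply)
  giving Anmirish sesimpor.
Andilic: start from *sesinpur.
  rule 1: no change — sesinpur
  rule 2 (unconditioned shift): sesinpur → sesinfur
  rule 3 (unconditioned shift): sesinfur → sesinful
  ⇒ Andilic sesinful
No other proto-form is consistent with every reflex, so the reconstruction is *sesinpur.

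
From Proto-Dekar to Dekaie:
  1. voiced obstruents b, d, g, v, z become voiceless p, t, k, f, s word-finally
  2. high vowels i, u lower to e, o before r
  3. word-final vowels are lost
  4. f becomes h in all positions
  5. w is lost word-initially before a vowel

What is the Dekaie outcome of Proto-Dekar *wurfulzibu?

orhulzib

Dekaie: *wurfulzibu > worfulzibu > worfulzib > worhulzib > orhulzib  (by pre-rhotic lowering, apocope, unconditioned shift, glide loss)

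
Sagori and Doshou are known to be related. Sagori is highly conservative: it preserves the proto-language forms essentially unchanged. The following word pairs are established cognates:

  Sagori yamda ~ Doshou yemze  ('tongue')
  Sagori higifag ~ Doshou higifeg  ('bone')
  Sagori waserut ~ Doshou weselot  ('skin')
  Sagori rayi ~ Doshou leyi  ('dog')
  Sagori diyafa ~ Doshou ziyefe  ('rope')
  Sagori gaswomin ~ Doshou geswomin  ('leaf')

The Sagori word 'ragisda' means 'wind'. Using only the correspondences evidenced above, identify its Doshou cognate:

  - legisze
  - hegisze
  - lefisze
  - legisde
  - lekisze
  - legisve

rayi ~ leyi — Sagori r corresponds to Doshou l word-initially before a back vowel.
higifag ~ higifeg, waserut ~ weselot — Sagori a corresponds to Doshou e after a consonant, before a consonant other than r, m, n, p, b, f, v.
yamda ~ yemze — Sagori d corresponds to Doshou z after a consonant, before a back vowel.
yamda ~ yemze, diyafa ~ ziyefe — Sagori a corresponds to Doshou e word-finally.
Applying these to Sagori 'ragisda':
  ragisda → lagisda   (r→l word-initially before a back vowel)
  lagisda → legisda   (a→e after a consonant, before a consonant other than r, m, n, p, b, f, v)
  legisda → legisza   (d→z after a consonant, before a back vowel)
  legisza → legisze   (a→e word-finally)
So the Doshou cognate is 'legisze'.

legisze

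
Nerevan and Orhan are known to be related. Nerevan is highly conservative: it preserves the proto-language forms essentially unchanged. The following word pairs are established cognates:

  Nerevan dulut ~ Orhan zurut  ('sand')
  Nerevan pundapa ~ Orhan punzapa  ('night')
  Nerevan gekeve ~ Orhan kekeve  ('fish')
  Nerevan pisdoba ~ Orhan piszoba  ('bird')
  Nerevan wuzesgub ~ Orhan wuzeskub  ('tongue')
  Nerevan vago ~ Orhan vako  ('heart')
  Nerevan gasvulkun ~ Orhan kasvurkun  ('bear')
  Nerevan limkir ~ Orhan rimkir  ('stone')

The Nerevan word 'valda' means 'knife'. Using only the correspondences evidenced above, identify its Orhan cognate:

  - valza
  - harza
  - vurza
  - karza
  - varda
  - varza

gasvulkun ~ kasvurkun — Nerevan l corresponds to Orhan r after a vowel, before a consonant other than r, m, n, p, b, f, v.
pundapa ~ punzapa — Nerevan d corresponds to Orhan z after a consonant, before a back vowel.
Applying these to Nerevan 'valda':
  valda → varda   (l→r after a vowel, before a consonant other than r, m, n, p, b, f, v)
  varda → varza   (d→z after a consonant, before a back vowel)
So the Orhan cognate is 'varza'.

varza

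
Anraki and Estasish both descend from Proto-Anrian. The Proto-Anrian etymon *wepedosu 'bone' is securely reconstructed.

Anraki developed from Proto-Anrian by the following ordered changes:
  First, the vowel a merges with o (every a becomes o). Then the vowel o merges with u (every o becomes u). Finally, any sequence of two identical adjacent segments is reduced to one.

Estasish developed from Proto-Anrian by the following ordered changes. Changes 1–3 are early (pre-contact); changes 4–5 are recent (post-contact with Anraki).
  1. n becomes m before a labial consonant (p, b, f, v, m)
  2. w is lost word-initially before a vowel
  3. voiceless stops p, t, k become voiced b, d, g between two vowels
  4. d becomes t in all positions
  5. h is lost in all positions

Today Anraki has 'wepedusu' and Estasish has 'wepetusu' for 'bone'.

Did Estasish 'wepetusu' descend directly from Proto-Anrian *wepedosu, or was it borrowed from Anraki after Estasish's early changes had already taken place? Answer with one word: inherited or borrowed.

If inherited, *wepedosu would pass through all of Estasish's changes:
Estasish: start from *wepedosu.
  rule 1: no change — wepedosu
  rule 2 (glide loss): wepedosu → epedosu
  rule 3 (intervocalic voicing): epedosu → ebedosu
  rule 4 (unconditioned shift): ebedosu → ebetosu
  rule 5: no change — ebetosu
  ⇒ Estasish ebetosu
If borrowed from Anraki 'wepedusu' after the early changes, it would undergo only the recent ones:
  rule 4 (unconditioned shift): wepedusu → wepetusu
  rule 5 (h-loss): no change (wepetusu)
  ⇒ as a loan: wepetusu
Estasish 'wepetusu' matches the loan outcome 'wepetusu', not the inherited 'ebetosu' — it skipped the early Estasish changes, so it was borrowed from Anraki.

borrowed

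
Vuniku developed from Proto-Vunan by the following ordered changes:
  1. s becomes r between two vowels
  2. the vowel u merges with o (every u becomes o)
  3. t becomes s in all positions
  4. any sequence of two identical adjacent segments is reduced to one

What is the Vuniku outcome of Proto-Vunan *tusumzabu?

soromzabo

Vuniku: *tusumzabu > turumzabu > toromzabo > soromzabo  (by rhotacism, vowel merger, unconditioned shift)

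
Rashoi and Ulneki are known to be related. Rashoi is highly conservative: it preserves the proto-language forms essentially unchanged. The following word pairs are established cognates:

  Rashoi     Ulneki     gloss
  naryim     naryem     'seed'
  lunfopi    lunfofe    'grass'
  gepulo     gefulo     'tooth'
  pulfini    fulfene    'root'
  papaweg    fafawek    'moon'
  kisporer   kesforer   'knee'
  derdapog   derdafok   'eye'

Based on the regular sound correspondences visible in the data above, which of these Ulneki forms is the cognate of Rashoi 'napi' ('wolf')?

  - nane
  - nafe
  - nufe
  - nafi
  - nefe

lunfopi ~ lunfofe — Rashoi p corresponds to Ulneki f between vowels (before a front vowel).
lunfopi ~ lunfofe, pulfini ~ fulfene — Rashoi i corresponds to Ulneki e word-finally.
Applying these to Rashoi 'napi':
  napi → nafi   (p→f between vowels (before a front vowel))
  nafi → nafe   (i→e word-finally)
So the Ulneki cognate is 'nafe'.

nafe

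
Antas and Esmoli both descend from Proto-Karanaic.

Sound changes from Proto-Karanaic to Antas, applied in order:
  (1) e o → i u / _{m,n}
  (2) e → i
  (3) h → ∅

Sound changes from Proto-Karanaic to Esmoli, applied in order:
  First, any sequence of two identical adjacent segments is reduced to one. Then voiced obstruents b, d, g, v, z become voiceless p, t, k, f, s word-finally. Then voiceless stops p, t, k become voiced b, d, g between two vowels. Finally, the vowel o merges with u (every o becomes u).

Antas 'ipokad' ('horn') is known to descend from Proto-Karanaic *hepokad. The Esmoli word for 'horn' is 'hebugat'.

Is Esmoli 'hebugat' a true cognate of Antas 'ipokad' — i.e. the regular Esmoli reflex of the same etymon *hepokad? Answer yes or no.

Derive the expected Esmoli reflex of *hepokad:
Esmoli: start from *hepokad.
  rule 1: no change — hepokad
  rule 2 (final devoicing): hepokad → hepokat
  rule 3 (intervocalic voicing): hepokat → hebogat
  rule 4 (vowel merger): hebogat → hebugat
  ⇒ Esmoli hebugat
Esmoli 'hebugat' matches the regular reflex exactly, so the pair is cognate.

yes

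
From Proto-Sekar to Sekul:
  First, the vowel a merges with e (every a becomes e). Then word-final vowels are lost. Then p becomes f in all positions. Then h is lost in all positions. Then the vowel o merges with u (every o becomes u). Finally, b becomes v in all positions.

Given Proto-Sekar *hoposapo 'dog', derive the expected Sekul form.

Sekul: *hoposapo
  hoposapo → hoposepo   [vowel merger]
  hoposepo → hoposep   [apocope]
  hoposep → hofosef   [unconditioned shift]
  hofosef → ofosef   [h-loss]
  ofosef → ufusef   [vowel merger]
  ufusef (rule 6 does not apply)
  giving Sekul ufusef.

ufusef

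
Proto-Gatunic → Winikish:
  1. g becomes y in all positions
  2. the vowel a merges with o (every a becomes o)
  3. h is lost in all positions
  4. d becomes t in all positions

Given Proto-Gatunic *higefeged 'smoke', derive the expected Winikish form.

iyefeyet

Winikish: start from *higefeged.
  rule 1 (unconditioned shift): higefeged → hiyefeyed
  rule 2: no change — hiyefeyed
  rule 3 (h-loss): hiyefeyed → iyefeyed
  rule 4 (unconditioned shift): iyefeyed → iyefeyet
  ⇒ Winikish iyefeyet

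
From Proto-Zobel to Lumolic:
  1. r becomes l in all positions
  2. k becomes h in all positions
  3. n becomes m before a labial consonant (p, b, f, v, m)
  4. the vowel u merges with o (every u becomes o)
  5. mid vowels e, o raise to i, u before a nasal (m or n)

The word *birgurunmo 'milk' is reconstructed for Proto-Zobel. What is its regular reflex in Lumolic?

bilgolummo

Lumolic: *birgurunmo
  birgurunmo → bilgulunmo   [unconditioned shift]
  bilgulunmo (rule 2 does not apply)
  bilgulunmo → bilgulummo   [nasal place assimilation]
  bilgulummo → bilgolommo   [vowel merger]
  bilgolommo → bilgolummo   [pre-nasal raising]
  giving Lumolic bilgolummo.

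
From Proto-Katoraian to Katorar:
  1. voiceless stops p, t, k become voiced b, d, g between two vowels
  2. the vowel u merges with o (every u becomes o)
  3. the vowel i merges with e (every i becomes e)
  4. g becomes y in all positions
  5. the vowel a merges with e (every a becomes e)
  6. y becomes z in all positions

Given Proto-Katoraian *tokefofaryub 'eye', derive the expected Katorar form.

tozefoferzob

Katorar: *tokefofaryub
  tokefofaryub → togefofaryub   [intervocalic voicing]
  togefofaryub → togefofaryob   [vowel merger]
  togefofaryob (rule 3 does not apply)
  togefofaryob → toyefofaryob   [unconditioned shift]
  toyefofaryob → toyefoferyob   [vowel merger]
  toyefoferyob → tozefoferzob   [unconditioned shift]
  giving Katorar tozefoferzob.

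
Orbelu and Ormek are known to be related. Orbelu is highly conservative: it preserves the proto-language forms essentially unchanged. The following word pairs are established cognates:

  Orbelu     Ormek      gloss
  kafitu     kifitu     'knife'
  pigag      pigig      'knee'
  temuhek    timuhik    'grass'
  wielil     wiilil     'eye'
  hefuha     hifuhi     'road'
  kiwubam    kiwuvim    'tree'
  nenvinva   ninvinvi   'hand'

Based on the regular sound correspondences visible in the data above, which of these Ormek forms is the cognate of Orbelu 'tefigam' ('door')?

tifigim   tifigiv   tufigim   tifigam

tifigim

hefuha ~ hifuhi — Orbelu e corresponds to Ormek i after a consonant, before a labial obstruent.
kiwubam ~ kiwuvim — Orbelu a corresponds to Ormek i after a consonant, before a nasal.
Applying these to Orbelu 'tefigam':
  tefigam → tifigam   (e→i after a consonant, before a labial obstruent)
  tifigam → tifigim   (a→i after a consonant, before a nasal)
So the Ormek cognate is 'tifigim'.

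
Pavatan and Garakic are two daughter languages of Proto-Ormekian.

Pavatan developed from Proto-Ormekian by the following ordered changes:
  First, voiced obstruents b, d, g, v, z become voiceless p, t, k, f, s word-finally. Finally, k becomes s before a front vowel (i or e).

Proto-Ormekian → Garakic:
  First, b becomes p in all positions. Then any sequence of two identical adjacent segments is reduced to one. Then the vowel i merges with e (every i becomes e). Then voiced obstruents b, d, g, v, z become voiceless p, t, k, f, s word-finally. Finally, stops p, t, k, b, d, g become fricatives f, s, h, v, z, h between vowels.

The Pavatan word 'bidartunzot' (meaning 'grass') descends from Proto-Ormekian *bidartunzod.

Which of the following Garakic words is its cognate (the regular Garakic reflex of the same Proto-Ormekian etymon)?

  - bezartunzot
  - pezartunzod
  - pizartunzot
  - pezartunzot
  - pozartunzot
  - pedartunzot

Garakic: *bidartunzod
  bidartunzod → pidartunzod   [unconditioned shift]
  pidartunzod (rule 2 does not apply)
  pidartunzod → pedartunzod   [vowel merger]
  pedartunzod → pedartunzot   [final devoicing]
  pedartunzot → pezartunzot   [intervocalic lenition]
  giving Garakic pezartunzot.
Among the options, 'pezartunzot' alone shows every Garakic change applied in order.

pezartunzot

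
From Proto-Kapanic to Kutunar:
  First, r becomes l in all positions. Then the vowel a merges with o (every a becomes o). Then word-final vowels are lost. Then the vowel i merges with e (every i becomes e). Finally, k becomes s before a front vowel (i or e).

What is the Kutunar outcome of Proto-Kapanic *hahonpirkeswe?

Kutunar: *hahonpirkeswe
  hahonpirkeswe → hahonpilkeswe   [unconditioned shift]
  hahonpilkeswe → hohonpilkeswe   [vowel merger]
  hohonpilkeswe → hohonpilkesw   [apocope]
  hohonpilkesw → hohonpelkesw   [vowel merger]
  hohonpelkesw → hohonpelsesw   [palatalisation]
  giving Kutunar hohonpelsesw.

hohonpelsesw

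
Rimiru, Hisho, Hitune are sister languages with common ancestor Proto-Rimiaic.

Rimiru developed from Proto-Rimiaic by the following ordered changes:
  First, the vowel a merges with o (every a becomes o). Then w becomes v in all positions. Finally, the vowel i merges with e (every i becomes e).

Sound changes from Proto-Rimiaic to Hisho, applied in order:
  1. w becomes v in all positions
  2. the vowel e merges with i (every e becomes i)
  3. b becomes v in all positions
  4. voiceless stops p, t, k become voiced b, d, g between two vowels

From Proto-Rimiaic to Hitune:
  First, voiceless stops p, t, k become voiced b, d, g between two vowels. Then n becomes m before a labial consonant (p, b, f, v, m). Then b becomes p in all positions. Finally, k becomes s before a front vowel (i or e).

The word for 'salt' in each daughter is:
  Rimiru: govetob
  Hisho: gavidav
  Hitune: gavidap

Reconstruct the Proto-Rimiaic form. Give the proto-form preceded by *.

Position 7: Rimiru has b, Hisho has v, Hitune has p. Rimiru preserves b here (none of its changes turn any other segment into b), so the proto-segment is *b.
Position 4: Rimiru has e, Hisho has i, Hitune has i. Hitune preserves i here (none of its changes turn any other segment into i), so the proto-segment is *i.
Continuing position by position gives *gavitab; check it forward:
Rimiru: *gavitab
  gavitab → govitob   [vowel merger]
  govitob (rule 2 does not apply)
  govitob → govetob   [vowel merger]
  giving Rimiru govetob.
Hisho: start from *gavitab.
  rule 1: no change — gavitab
  rule 2: no change — gavitab
  rule 3 (unconditioned shift): gavitab → gavitav
  rule 4 (intervocalic voicing): gavitav → gavidav
  ⇒ Hisho gavidav
Hitune: *gavitab > gavidab > gavidap  (by intervocalic voicing, unconditioned shift)
Only *gavitab yields all of Rimiru govetob, Hisho gavidav, Hitune gavidap.

*gavitab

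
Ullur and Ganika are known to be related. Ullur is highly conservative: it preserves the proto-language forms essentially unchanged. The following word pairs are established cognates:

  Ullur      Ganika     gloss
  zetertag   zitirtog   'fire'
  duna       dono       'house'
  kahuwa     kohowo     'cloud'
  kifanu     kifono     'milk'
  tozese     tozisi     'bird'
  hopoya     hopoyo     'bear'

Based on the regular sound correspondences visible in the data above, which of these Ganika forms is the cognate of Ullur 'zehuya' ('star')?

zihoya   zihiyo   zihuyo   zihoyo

zihoyo

zetertag ~ zitirtog, tozese ~ tozisi — Ullur e corresponds to Ganika i after a consonant, before a consonant other than r, m, n, p, b, f, v.
kahuwa ~ kohowo — Ullur u corresponds to Ganika o after a consonant, before a consonant other than r, m, n, p, b, f, v.
duna ~ dono, kahuwa ~ kohowo — Ullur a corresponds to Ganika o word-finally.
Applying these to Ullur 'zehuya':
  zehuya → zihuya   (e→i after a consonant, before a consonant other than r, m, n, p, b, f, v)
  zihuya → zihoya   (u→o after a consonant, before a consonant other than r, m, n, p, b, f, v)
  zihoya → zihoyo   (a→o word-finally)
So the Ganika cognate is 'zihoyo'.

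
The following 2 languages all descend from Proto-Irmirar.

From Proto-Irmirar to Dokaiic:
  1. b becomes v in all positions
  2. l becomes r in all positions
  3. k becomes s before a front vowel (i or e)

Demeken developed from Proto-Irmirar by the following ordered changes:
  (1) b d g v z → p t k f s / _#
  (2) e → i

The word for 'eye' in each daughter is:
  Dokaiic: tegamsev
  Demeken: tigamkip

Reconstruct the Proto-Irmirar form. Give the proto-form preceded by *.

*tegamkeb

Position 8: Dokaiic has v, Demeken has p. Taking the neighbouring segments as reconstructed: Dokaiic v could go back to *b or *v; Demeken p could go back to *p or *b — the one source consistent with every daughter is *b.
Position 7: Dokaiic has e, Demeken has i. Dokaiic preserves e here (none of its changes turn any other segment into e), so the proto-segment is *e.
Verify the candidate proto-form against each daughter:
Dokaiic: start from *tegamkeb.
  rule 1 (unconditioned shift): tegamkeb → tegamkev
  rule 2: no change — tegamkev
  rule 3 (palatalisation): tegamkev → tegamsev
  ⇒ Dokaiic tegamsev
Demeken: *tegamkeb
  tegamkeb → tegamkep   [final devoicing]
  tegamkep → tigamkip   [vowel merger]
  giving Demeken tigamkip.
*tegamkeb is the unique common source.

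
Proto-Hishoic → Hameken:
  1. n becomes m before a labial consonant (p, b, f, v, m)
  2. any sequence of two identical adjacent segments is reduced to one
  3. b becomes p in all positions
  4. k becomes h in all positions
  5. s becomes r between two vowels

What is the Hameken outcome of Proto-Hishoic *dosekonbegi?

dorehompegi

Hameken: start from *dosekonbegi.
  rule 1 (nasal place assimilation): dosekonbegi → dosekombegi
  rule 2: no change — dosekombegi
  rule 3 (unconditioned shift): dosekombegi → dosekompegi
  rule 4 (unconditioned shift): dosekompegi → dosehompegi
  rule 5 (rhotacism): dosehompegi → dorehompegi
  ⇒ Hameken dorehompegi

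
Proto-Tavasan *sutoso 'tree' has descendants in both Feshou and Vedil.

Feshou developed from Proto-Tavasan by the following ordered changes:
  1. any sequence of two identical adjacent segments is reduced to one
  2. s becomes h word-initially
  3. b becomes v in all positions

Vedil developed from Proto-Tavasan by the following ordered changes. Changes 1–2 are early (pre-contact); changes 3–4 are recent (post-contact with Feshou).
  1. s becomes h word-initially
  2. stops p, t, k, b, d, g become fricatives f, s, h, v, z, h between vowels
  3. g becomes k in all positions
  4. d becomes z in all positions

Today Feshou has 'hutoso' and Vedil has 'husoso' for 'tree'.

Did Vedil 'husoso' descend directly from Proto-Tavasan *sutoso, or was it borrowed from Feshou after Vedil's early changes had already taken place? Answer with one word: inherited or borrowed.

If inherited, *sutoso would pass through all of Vedil's changes:
Vedil: *sutoso > hutoso > husoso  (by debuccalisation, intervocalic lenition)
If borrowed from Feshou 'hutoso' after the early changes, it would undergo only the recent ones:
  rule 3 (unconditioned shift): no change (hutoso)
  rule 4 (unconditioned shift): no change (hutoso)
  ⇒ as a loan: hutoso
Vedil 'husoso' matches the inherited outcome exactly, so it is an inherited cognate, not a loan.

inherited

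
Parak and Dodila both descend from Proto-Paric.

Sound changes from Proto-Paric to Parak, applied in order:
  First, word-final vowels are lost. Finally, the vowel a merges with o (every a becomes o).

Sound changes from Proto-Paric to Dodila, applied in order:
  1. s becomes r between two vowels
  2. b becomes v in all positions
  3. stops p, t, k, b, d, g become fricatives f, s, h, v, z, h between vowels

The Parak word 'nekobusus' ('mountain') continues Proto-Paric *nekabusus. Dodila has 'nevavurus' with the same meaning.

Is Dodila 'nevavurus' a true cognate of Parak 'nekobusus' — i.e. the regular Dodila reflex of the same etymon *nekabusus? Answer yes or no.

no

Derive the expected Dodila reflex of *nekabusus:
Dodila: *nekabusus
  nekabusus → nekaburus   [rhotacism]
  nekaburus → nekavurus   [unconditioned shift]
  nekavurus → nehavurus   [intervocalic lenition]
  giving Dodila nehavurus.
The regular Dodila reflex would be 'nehavurus', but the attested form is 'nevavurus'. The correspondence is irregular, so they are not cognates (the Dodila form has a different source).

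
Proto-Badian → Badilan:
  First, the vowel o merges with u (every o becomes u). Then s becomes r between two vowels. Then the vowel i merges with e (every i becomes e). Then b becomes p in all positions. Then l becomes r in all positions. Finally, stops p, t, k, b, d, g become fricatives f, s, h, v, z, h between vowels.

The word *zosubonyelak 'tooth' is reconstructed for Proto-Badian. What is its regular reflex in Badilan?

Badilan: start from *zosubonyelak.
  rule 1 (vowel merger): zosubonyelak → zusubunyelak
  rule 2 (rhotacism): zusubunyelak → zurubunyelak
  rule 3: no change — zurubunyelak
  rule 4 (unconditioned shift): zurubunyelak → zurupunyelak
  rule 5 (unconditioned shift): zurupunyelak → zurupunyerak
  rule 6 (intervocalic lenition): zurupunyerak → zurufunyerak
  ⇒ Badilan zurufunyerak

zurufunyerak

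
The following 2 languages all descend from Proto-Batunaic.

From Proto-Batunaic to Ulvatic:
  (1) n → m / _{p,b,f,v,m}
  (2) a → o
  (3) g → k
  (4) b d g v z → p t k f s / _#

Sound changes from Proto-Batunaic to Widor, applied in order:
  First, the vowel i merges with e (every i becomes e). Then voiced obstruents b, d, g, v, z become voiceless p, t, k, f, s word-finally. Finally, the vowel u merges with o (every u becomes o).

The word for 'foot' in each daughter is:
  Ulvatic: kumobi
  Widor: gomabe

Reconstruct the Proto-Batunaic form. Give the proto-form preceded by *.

Position 4: Ulvatic has o, Widor has a. Widor preserves a here (none of its changes turn any other segment into a), so the proto-segment is *a.
Position 6: Ulvatic has i, Widor has e. Ulvatic preserves i here (none of its changes turn any other segment into i), so the proto-segment is *i.
Position 1: Ulvatic has k, Widor has g. Widor preserves g here (none of its changes turn any other segment into g), so the proto-segment is *g.
Verify the candidate proto-form against each daughter:
Ulvatic: *gumabi > gumobi > kumobi  (by vowel merger, unconditioned shift)
Widor: *gumabi
  gumabi → gumabe   [vowel merger]
  gumabe (rule 2 does not apply)
  gumabe → gomabe   [vowel merger]
  giving Widor gomabe.
Only *gumabi yields all of Ulvatic kumobi, Widor gomabe.

*gumabi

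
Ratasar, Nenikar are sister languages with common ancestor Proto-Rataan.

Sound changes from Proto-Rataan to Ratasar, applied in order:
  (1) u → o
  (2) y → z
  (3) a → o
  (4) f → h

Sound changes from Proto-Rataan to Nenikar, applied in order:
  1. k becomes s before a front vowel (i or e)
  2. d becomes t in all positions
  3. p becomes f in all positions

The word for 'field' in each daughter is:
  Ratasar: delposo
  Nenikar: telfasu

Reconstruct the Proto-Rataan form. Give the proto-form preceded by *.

Position 7: Ratasar has o, Nenikar has u. Nenikar preserves u here (none of its changes turn any other segment into u), so the proto-segment is *u.
Position 1: Ratasar has d, Nenikar has t. Ratasar preserves d here (none of its changes turn any other segment into d), so the proto-segment is *d.
Position 5: Ratasar has o, Nenikar has a. Nenikar preserves a here (none of its changes turn any other segment into a), so the proto-segment is *a.
This points to *delpasu. Verify forward in each daughter:
Ratasar: *delpasu > delpaso > delposo  (by vowel merger, vowel merger)
Nenikar: start from *delpasu.
  rule 1: no change — delpasu
  rule 2 (unconditioned shift): delpasu → telpasu
  rule 3 (unconditioned shift): telpasu → telfasu
  ⇒ Nenikar telfasu
No other proto-form is consistent with every reflex, so the reconstruction is *delpasu.

*delpasu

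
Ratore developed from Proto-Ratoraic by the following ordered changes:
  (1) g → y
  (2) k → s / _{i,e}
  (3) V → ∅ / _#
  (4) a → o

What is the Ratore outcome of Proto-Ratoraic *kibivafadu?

Ratore: start from *kibivafadu.
  rule 1: no change — kibivafadu
  rule 2 (palatalisation): kibivafadu → sibivafadu
  rule 3 (apocope): sibivafadu → sibivafad
  rule 4 (vowel merger): sibivafad → sibivofod
  ⇒ Ratore sibivofod

sibivofod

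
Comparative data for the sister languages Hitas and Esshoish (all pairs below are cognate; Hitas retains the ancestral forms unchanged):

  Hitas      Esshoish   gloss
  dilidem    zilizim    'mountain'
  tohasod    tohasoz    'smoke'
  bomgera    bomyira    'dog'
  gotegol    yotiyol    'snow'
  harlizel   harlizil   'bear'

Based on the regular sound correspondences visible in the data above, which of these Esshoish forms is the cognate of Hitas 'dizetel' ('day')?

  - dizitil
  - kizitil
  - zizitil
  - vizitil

dilidem ~ zilizim — Hitas d corresponds to Esshoish z word-initially before a front vowel.
gotegol ~ yotiyol, harlizel ~ harlizil — Hitas e corresponds to Esshoish i after a consonant, before a consonant other than r, m, n, p, b, f, v.
Applying these to Hitas 'dizetel':
  dizetel → zizetel   (d→z word-initially before a front vowel)
  zizetel → zizitel   (e→i after a consonant, before a consonant other than r, m, n, p, b, f, v)
  zizitel → zizitil   (e→i after a consonant, before a consonant other than r, m, n, p, b, f, v)
So the Esshoish cognate is 'zizitil'.

zizitil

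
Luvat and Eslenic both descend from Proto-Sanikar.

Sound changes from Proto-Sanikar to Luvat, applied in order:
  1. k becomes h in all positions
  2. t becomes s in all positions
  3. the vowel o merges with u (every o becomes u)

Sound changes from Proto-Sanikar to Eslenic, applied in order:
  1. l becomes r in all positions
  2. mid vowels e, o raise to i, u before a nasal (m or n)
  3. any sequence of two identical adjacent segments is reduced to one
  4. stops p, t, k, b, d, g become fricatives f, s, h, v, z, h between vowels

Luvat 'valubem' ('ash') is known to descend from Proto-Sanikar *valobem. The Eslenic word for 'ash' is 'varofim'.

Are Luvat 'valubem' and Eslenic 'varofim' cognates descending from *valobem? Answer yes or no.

no

Derive the expected Eslenic reflex of *valobem:
Eslenic: *valobem
  valobem → varobem   [unconditioned shift]
  varobem → varobim   [pre-nasal raising]
  varobim (rule 3 does not apply)
  varobim → varovim   [intervocalic lenition]
  giving Eslenic varovim.
The regular Eslenic reflex would be 'varovim', but the attested form is 'varofim'. The correspondence is irregular, so they are not cognates (the Eslenic form has a different source).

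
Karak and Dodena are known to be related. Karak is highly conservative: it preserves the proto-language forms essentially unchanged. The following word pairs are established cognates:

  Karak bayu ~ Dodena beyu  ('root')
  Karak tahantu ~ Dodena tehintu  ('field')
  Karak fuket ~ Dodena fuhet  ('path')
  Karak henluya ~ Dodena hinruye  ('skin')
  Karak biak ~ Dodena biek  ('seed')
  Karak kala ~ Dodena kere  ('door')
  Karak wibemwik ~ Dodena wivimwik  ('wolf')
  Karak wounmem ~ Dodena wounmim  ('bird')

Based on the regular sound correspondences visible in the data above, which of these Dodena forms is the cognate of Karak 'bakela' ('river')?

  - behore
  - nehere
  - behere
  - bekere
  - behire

behere

bayu ~ beyu, tahantu ~ tehintu — Karak a corresponds to Dodena e after a consonant, before a consonant other than r, m, n, p, b, f, v.
fuket ~ fuhet — Karak k corresponds to Dodena h between vowels (before a front vowel).
kala ~ kere — Karak l corresponds to Dodena r between vowels (before a back vowel).
henluya ~ hinruye, kala ~ kere — Karak a corresponds to Dodena e word-finally.
Applying these to Karak 'bakela':
  bakela → bekela   (a→e after a consonant, before a consonant other than r, m, n, p, b, f, v)
  bekela → behela   (k→h between vowels (before a front vowel))
  behela → behera   (l→r between vowels (before a back vowel))
  behera → behere   (a→e word-finally)
So the Dodena cognate is 'behere'.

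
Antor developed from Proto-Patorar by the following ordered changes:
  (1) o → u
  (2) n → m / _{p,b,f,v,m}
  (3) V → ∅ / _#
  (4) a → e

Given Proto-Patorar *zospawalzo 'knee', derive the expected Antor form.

zuspewelz

Antor: start from *zospawalzo.
  rule 1 (vowel merger): zospawalzo → zuspawalzu
  rule 2: no change — zuspawalzu
  rule 3 (apocope): zuspawalzu → zuspawalz
  rule 4 (vowel merger): zuspawalz → zuspewelz
  ⇒ Antor zuspewelz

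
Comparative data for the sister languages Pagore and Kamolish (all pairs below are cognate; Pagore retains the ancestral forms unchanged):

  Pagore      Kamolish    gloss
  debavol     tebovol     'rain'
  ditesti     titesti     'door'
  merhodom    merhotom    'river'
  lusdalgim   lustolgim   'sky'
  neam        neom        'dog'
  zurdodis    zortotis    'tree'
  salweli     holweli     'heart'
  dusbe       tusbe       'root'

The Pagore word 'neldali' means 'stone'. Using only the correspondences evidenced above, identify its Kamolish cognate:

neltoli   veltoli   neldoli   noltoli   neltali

neltoli

lusdalgim ~ lustolgim — Pagore d corresponds to Kamolish t after a consonant, before a back vowel.
lusdalgim ~ lustolgim, salweli ~ holweli — Pagore a corresponds to Kamolish o after a consonant, before a consonant other than r, m, n, p, b, f, v.
Applying these to Pagore 'neldali':
  neldali → neltali   (d→t after a consonant, before a back vowel)
  neltali → neltoli   (a→o after a consonant, before a consonant other than r, m, n, p, b, f, v)
So the Kamolish cognate is 'neltoli'.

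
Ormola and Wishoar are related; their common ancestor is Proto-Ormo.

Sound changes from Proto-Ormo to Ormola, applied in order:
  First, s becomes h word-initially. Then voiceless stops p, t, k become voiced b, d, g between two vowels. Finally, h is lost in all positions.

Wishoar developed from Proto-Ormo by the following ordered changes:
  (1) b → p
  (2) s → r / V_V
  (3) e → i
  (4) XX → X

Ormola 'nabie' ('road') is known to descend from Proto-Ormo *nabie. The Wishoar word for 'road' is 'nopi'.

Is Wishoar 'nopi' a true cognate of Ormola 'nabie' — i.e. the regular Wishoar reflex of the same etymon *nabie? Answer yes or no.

Derive the expected Wishoar reflex of *nabie:
Wishoar: start from *nabie.
  rule 1 (unconditioned shift): nabie → napie
  rule 2: no change — napie
  rule 3 (vowel merger): napie → napii
  rule 4 (degemination): napii → napi
  ⇒ Wishoar napi
The regular Wishoar reflex would be 'napi', but the attested form is 'nopi'. The correspondence is irregular, so they are not cognates (the Wishoar form has a different source).

no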